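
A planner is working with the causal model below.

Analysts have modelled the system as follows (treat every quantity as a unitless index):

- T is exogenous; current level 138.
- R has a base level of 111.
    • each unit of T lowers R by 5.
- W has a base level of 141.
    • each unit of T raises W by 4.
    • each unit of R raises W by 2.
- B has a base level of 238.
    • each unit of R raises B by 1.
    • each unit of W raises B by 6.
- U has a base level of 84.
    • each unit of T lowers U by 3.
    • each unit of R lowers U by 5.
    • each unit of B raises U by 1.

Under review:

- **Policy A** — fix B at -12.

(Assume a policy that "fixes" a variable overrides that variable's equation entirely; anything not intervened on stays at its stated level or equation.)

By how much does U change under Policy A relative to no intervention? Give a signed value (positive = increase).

Baseline:
  T = 138
  R = 111 − 5·138 = -579
  W = 141 + 4·138 + 2·(-579) = -465
  B = 238 + (-579) + 6·(-465) = -3131
  U = 84 − 3·138 − 5·(-579) + (-3131) = -566
Policy A (B := -12):
  T = 138
  R = 111 − 5·138 = -579
  W = 141 + 4·138 + 2·(-579) = -465
  B = -12
  U = 84 − 3·138 − 5·(-579) + (-12) = 2553
Change in U: 2553 − (-566) = 3119

3119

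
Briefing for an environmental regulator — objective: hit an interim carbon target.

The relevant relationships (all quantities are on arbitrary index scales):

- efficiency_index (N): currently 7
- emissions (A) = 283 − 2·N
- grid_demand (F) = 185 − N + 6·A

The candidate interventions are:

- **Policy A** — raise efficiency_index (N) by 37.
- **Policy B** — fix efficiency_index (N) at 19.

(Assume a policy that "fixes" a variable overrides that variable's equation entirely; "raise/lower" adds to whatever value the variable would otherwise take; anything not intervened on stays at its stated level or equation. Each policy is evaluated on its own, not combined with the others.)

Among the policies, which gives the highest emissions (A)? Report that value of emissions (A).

Policy A (N + 37):
  N = 7 + 37 = 44
  A = 283 − 2·44 = 195
Policy B (N := 19):
  N = 19
  A = 283 − 2·19 = 245
Comparing — Policy A: A=195, Policy B: A=245. Highest is 245 (Policy B).

245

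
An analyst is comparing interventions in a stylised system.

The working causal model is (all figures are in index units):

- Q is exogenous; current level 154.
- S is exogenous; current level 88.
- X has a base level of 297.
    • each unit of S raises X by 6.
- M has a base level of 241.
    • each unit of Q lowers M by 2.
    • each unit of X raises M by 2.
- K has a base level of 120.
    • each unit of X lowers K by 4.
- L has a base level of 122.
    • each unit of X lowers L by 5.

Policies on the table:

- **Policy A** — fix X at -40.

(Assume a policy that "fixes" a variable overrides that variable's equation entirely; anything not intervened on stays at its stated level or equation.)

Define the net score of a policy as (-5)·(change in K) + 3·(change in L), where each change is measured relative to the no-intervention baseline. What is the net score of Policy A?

-4325

Baseline:
  S = 88
  X = 297 + 6·88 = 825
  K = 120 − 4·825 = -3180
  L = 122 − 5·825 = -4003
Policy A (X := -40):
  S = 88
  X = -40
  K = 120 − 4·(-40) = 280
  L = 122 − 5·(-40) = 322
ΔK = 280 − (-3180) = 3460; ΔL = 322 − (-4003) = 4325
Score = (-5)·3460 + 3·4325 = -4325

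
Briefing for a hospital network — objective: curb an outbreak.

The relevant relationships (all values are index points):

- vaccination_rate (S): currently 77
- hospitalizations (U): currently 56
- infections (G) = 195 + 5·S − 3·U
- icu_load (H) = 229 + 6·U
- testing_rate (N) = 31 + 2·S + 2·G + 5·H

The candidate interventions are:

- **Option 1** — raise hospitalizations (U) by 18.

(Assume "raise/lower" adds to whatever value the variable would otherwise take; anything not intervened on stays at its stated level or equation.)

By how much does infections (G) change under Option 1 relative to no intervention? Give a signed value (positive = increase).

-54

Baseline:
  S = 77
  U = 56
  G = 195 + 5·77 − 3·56 = 412
Option 1 (U + 18):
  S = 77
  U = 56 + 18 = 74
  G = 195 + 5·77 − 3·74 = 358
Change in G: 358 − 412 = -54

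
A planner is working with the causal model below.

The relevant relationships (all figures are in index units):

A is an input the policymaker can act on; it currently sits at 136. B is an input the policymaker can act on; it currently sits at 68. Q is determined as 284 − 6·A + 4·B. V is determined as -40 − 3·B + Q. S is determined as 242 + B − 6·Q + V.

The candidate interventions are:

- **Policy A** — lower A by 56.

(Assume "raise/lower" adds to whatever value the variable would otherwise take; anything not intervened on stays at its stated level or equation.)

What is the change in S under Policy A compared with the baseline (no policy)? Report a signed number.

Baseline:
  A = 136
  B = 68
  Q = 284 − 6·136 + 4·68 = -260
  V = -40 − 3·68 + (-260) = -504
  S = 242 + 68 − 6·(-260) + (-504) = 1366
Policy A (A − 56):
  A = 136 − 56 = 80
  B = 68
  Q = 284 − 6·80 + 4·68 = 76
  V = -40 − 3·68 + 76 = -168
  S = 242 + 68 − 6·76 + (-168) = -314
Change in S: -314 − 1366 = -1680

-1680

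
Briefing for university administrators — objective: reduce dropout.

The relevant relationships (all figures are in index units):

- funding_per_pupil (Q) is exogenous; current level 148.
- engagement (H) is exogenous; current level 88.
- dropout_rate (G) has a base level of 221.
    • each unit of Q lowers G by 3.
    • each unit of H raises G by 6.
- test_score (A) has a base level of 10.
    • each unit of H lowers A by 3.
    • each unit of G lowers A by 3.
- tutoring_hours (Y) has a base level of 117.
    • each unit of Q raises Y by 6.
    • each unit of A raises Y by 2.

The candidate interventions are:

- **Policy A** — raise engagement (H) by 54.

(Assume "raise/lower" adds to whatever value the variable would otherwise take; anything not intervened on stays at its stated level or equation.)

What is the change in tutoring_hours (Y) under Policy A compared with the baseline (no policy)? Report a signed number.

Baseline:
  Q = 148
  H = 88
  G = 221 − 3·148 + 6·88 = 305
  A = 10 − 3·88 − 3·305 = -1169
  Y = 117 + 6·148 + 2·(-1169) = -1333
Policy A (H + 54):
  Q = 148
  H = 88 + 54 = 142
  G = 221 − 3·148 + 6·142 = 629
  A = 10 − 3·142 − 3·629 = -2303
  Y = 117 + 6·148 + 2·(-2303) = -3601
Change in Y: -3601 − (-1333) = -2268

-2268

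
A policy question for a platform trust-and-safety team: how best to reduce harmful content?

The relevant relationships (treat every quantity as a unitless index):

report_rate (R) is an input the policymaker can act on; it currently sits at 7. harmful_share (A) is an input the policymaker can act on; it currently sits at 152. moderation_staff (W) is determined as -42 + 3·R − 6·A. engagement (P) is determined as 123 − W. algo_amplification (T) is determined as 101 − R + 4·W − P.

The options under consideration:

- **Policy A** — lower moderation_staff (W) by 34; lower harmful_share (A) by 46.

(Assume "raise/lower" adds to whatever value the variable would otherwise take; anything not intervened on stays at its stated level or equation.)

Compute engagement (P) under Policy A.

Policy A (W − 34, A − 46):
  R = 7
  A = 152 − 46 = 106
  W = -42 + 3·7 − 6·106 (−34 from intervention) = -691
  P = 123 − (-691) = 814

814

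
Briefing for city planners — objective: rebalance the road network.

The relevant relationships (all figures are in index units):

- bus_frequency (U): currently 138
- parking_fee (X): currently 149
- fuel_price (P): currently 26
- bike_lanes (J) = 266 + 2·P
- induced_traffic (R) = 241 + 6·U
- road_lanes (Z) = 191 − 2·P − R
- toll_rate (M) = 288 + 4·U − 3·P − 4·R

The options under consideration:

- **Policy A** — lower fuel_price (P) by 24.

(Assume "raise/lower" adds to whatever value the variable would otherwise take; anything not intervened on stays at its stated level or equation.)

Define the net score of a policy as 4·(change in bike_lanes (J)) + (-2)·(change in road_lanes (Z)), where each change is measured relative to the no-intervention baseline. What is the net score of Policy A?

Baseline:
  U = 138
  P = 26
  J = 266 + 2·26 = 318
  R = 241 + 6·138 = 1069
  Z = 191 − 2·26 − 1069 = -930
Policy A (P − 24):
  U = 138
  P = 26 − 24 = 2
  J = 266 + 2·2 = 270
  R = 241 + 6·138 = 1069
  Z = 191 − 2·2 − 1069 = -882
ΔJ = 270 − 318 = -48; ΔZ = -882 − (-930) = 48
Score = 4·(-48) + (-2)·48 = -288

-288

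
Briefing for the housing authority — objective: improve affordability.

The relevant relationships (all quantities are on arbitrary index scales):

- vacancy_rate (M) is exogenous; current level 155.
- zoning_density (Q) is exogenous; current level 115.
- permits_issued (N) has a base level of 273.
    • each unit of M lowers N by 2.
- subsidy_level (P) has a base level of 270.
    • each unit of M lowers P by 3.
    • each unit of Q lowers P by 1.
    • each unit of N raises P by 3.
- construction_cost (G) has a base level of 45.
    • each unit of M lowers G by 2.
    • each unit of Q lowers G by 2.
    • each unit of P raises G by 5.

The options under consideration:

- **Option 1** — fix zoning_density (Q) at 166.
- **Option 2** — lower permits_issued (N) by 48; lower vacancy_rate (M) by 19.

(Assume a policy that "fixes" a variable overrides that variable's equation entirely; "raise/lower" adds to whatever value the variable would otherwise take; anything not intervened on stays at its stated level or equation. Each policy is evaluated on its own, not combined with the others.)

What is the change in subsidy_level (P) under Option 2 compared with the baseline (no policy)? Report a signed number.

Baseline:
  M = 155
  Q = 115
  N = 273 − 2·155 = -37
  P = 270 − 3·155 − 115 + 3·(-37) = -421
Option 2 (N − 48, M − 19):
  M = 155 − 19 = 136
  Q = 115
  N = 273 − 2·136 (−48 from intervention) = -47
  P = 270 − 3·136 − 115 + 3·(-47) = -394
Change in P: -394 − (-421) = 27

27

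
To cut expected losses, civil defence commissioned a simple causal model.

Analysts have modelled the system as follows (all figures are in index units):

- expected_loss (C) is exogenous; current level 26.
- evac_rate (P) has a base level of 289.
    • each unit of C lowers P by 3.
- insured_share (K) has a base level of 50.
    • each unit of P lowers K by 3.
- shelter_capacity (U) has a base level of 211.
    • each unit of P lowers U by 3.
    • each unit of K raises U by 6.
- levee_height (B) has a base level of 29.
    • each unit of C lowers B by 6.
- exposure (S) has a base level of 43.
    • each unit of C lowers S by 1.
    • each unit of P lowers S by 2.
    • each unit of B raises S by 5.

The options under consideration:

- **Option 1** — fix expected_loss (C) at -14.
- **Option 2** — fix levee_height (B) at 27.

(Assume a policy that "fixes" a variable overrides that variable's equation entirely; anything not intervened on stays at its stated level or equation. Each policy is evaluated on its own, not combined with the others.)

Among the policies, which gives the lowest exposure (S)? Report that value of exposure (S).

Option 1 (C := -14):
  C = -14
  P = 289 − 3·(-14) = 331
  B = 29 − 6·(-14) = 113
  S = 43 − (-14) − 2·331 + 5·113 = -40
Option 2 (B := 27):
  C = 26
  P = 289 − 3·26 = 211
  B = 27
  S = 43 − 26 − 2·211 + 5·27 = -270
Comparing — Option 1: S=-40, Option 2: S=-270. Lowest is -270 (Option 2).

-270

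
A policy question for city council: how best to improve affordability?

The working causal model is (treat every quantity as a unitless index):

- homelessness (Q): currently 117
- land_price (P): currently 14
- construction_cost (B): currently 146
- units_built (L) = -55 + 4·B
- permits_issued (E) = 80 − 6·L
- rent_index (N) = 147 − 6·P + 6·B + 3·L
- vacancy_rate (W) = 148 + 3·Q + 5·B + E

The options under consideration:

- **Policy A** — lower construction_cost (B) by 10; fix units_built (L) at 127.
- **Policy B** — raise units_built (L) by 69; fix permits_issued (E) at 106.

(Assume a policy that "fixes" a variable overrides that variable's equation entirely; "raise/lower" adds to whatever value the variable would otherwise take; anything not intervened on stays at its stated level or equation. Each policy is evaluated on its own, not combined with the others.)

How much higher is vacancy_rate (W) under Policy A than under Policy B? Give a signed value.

Policy A (B − 10, L := 127):
  Q = 117
  B = 146 − 10 = 136
  L = 127
  E = 80 − 6·127 = -682
  W = 148 + 3·117 + 5·136 + (-682) = 497
Policy B (L + 69, E := 106):
  Q = 117
  B = 146
  L = -55 + 4·146 (+69 from intervention) = 598
  E = 106
  W = 148 + 3·117 + 5·146 + 106 = 1335
W: 497 − 1335 = -838

-838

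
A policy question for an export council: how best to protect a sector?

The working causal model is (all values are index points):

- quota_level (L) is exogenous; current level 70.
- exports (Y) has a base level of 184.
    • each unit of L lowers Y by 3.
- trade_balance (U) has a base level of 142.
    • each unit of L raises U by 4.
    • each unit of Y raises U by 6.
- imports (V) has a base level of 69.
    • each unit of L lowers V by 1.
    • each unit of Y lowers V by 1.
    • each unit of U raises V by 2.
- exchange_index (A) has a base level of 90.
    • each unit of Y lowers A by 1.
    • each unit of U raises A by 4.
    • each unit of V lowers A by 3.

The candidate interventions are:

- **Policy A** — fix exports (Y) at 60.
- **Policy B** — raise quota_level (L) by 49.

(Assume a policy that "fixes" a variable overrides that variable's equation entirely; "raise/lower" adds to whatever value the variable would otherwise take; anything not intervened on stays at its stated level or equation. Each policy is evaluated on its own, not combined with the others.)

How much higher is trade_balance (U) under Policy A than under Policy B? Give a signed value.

1202

Policy A (Y := 60):
  L = 70
  Y = 60
  U = 142 + 4·70 + 6·60 = 782
Policy B (L + 49):
  L = 70 + 49 = 119
  Y = 184 − 3·119 = -173
  U = 142 + 4·119 + 6·(-173) = -420
U: 782 − (-420) = 1202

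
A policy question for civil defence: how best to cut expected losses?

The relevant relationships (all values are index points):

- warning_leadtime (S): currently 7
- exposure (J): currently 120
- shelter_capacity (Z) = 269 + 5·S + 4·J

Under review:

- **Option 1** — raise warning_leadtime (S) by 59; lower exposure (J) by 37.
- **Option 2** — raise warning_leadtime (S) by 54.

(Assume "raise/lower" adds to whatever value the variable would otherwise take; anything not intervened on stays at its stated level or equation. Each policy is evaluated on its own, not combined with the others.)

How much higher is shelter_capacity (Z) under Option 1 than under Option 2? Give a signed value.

-123

Option 1 (S + 59, J − 37):
  S = 7 + 59 = 66
  J = 120 − 37 = 83
  Z = 269 + 5·66 + 4·83 = 931
Option 2 (S + 54):
  S = 7 + 54 = 61
  J = 120
  Z = 269 + 5·61 + 4·120 = 1054
Z: 931 − 1054 = -123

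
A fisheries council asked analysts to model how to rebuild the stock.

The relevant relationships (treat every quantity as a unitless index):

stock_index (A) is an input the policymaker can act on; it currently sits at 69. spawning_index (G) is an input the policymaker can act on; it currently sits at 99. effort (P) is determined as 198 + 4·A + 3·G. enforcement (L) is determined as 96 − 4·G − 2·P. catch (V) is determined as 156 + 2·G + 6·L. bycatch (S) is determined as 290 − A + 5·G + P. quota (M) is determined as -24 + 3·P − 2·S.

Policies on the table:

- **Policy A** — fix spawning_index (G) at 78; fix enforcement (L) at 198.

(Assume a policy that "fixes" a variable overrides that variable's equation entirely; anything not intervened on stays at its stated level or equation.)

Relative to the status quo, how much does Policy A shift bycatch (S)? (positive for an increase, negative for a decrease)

Baseline:
  A = 69
  G = 99
  P = 198 + 4·69 + 3·99 = 771
  S = 290 − 69 + 5·99 + 771 = 1487
Policy A (G := 78, L := 198):
  A = 69
  G = 78
  P = 198 + 4·69 + 3·78 = 708
  S = 290 − 69 + 5·78 + 708 = 1319
Change in S: 1319 − 1487 = -168

-168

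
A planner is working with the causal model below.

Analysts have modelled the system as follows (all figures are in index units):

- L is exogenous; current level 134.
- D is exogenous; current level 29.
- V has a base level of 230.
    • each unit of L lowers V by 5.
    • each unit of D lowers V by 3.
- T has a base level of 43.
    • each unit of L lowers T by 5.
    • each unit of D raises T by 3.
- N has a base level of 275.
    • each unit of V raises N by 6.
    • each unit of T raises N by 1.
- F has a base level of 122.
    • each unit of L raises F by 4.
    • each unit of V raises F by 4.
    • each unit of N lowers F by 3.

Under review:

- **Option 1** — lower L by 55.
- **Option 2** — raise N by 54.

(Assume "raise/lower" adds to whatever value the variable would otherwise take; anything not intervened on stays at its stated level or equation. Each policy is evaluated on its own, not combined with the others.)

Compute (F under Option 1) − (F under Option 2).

-4733

Option 1 (L − 55):
  L = 134 − 55 = 79
  D = 29
  V = 230 − 5·79 − 3·29 = -252
  T = 43 − 5·79 + 3·29 = -265
  N = 275 + 6·(-252) + (-265) = -1502
  F = 122 + 4·79 + 4·(-252) − 3·(-1502) = 3936
Option 2 (N + 54):
  L = 134
  D = 29
  V = 230 − 5·134 − 3·29 = -527
  T = 43 − 5·134 + 3·29 = -540
  N = 275 + 6·(-527) + (-540) (+54 from intervention) = -3373
  F = 122 + 4·134 + 4·(-527) − 3·(-3373) = 8669
F: 3936 − 8669 = -4733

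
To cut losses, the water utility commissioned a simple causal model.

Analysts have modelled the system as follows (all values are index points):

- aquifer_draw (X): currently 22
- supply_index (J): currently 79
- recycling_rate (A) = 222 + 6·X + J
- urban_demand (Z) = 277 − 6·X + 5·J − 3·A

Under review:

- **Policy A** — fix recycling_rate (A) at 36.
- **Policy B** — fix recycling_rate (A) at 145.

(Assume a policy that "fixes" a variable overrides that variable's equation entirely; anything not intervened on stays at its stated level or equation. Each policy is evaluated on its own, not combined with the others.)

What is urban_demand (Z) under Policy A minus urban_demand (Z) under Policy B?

327

Policy A (A := 36):
  X = 22
  J = 79
  A = 36
  Z = 277 − 6·22 + 5·79 − 3·36 = 432
Policy B (A := 145):
  X = 22
  J = 79
  A = 145
  Z = 277 − 6·22 + 5·79 − 3·145 = 105
Z: 432 − 105 = 327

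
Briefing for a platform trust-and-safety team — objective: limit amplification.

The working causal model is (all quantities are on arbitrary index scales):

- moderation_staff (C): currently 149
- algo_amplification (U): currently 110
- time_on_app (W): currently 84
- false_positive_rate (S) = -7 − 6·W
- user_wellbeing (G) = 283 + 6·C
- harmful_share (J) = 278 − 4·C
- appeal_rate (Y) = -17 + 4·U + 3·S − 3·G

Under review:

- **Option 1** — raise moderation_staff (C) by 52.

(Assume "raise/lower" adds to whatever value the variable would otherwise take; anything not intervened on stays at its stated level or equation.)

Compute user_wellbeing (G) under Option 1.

Option 1 (C + 52):
  C = 149 + 52 = 201
  G = 283 + 6·201 = 1489

1489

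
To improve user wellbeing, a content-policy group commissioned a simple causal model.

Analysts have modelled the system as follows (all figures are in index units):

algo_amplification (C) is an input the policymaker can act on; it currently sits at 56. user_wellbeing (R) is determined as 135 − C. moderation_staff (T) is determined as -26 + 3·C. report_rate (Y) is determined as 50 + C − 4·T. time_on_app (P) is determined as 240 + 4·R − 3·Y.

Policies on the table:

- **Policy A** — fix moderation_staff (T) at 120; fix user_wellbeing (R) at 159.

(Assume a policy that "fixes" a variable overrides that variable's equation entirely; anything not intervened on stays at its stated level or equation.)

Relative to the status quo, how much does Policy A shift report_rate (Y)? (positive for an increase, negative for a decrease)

Baseline:
  C = 56
  T = -26 + 3·56 = 142
  Y = 50 + 56 − 4·142 = -462
Policy A (T := 120, R := 159):
  C = 56
  T = 120
  Y = 50 + 56 − 4·120 = -374
Change in Y: -374 − (-462) = 88

88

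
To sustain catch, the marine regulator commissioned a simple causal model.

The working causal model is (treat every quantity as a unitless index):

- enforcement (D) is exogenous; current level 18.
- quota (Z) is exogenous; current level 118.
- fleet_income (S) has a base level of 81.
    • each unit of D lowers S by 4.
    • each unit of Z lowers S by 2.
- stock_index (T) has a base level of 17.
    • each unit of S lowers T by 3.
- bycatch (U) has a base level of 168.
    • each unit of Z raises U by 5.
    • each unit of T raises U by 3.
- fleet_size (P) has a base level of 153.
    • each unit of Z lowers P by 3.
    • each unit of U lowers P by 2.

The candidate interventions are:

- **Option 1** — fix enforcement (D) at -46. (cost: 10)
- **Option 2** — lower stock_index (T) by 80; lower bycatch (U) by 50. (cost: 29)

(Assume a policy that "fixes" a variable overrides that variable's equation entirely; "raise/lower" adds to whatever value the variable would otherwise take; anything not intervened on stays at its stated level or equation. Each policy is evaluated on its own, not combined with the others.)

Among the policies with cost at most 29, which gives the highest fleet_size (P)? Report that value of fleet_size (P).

Option 1 (D := -46):
  D = -46
  Z = 118
  S = 81 − 4·(-46) − 2·118 = 29
  T = 17 − 3·29 = -70
  U = 168 + 5·118 + 3·(-70) = 548
  P = 153 − 3·118 − 2·548 = -1297
Option 2 (T − 80, U − 50):
  D = 18
  Z = 118
  S = 81 − 4·18 − 2·118 = -227
  T = 17 − 3·(-227) (−80 from intervention) = 618
  U = 168 + 5·118 + 3·618 (−50 from intervention) = 2562
  P = 153 − 3·118 − 2·2562 = -5325
Comparing — Option 1: P=-1297, Option 2: P=-5325. Highest is -1297 (Option 1).

-1297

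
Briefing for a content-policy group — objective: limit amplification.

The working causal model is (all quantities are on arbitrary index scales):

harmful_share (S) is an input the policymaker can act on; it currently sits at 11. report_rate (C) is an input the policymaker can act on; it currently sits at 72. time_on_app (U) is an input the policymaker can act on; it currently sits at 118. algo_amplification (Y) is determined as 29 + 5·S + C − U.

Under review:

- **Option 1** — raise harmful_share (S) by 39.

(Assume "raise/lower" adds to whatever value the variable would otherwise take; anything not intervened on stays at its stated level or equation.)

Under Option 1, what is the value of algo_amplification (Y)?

233

Option 1 (S + 39):
  S = 11 + 39 = 50
  C = 72
  U = 118
  Y = 29 + 5·50 + 72 − 118 = 233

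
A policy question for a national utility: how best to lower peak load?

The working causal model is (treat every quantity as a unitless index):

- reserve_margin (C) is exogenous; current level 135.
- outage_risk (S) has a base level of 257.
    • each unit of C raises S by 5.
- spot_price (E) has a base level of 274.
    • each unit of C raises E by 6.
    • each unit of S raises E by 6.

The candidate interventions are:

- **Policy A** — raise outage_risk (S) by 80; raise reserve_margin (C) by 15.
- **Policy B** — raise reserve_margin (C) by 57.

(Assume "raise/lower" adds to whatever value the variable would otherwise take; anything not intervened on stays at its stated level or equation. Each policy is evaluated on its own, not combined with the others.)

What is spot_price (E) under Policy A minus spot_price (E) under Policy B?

-1032

Policy A (S + 80, C + 15):
  C = 135 + 15 = 150
  S = 257 + 5·150 (+80 from intervention) = 1087
  E = 274 + 6·150 + 6·1087 = 7696
Policy B (C + 57):
  C = 135 + 57 = 192
  S = 257 + 5·192 = 1217
  E = 274 + 6·192 + 6·1217 = 8728
E: 7696 − 8728 = -1032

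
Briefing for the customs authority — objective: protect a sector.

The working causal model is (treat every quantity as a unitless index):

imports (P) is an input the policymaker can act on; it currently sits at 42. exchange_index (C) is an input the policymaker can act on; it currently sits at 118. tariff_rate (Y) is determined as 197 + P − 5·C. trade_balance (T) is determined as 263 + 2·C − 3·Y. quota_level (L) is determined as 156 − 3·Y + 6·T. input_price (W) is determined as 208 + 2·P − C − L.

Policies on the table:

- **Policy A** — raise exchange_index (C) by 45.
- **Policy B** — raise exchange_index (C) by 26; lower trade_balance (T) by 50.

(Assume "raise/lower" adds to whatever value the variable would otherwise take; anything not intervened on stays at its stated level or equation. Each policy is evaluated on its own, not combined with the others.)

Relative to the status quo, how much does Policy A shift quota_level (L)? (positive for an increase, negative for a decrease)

5265

Baseline:
  P = 42
  C = 118
  Y = 197 + 42 − 5·118 = -351
  T = 263 + 2·118 − 3·(-351) = 1552
  L = 156 − 3·(-351) + 6·1552 = 10521
Policy A (C + 45):
  P = 42
  C = 118 + 45 = 163
  Y = 197 + 42 − 5·163 = -576
  T = 263 + 2·163 − 3·(-576) = 2317
  L = 156 − 3·(-576) + 6·2317 = 15786
Change in L: 15786 − 10521 = 5265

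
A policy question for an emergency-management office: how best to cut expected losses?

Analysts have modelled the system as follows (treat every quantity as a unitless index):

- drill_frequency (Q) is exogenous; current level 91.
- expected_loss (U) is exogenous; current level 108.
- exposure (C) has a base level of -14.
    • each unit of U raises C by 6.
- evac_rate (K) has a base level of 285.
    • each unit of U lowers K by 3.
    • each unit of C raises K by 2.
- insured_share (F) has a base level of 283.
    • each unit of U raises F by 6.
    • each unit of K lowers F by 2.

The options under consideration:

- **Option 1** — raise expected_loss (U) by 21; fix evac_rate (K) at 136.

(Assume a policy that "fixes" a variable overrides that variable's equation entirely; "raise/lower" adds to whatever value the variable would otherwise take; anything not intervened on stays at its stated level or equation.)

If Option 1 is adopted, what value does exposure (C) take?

Option 1 (U + 21, K := 136):
  U = 108 + 21 = 129
  C = -14 + 6·129 = 760

760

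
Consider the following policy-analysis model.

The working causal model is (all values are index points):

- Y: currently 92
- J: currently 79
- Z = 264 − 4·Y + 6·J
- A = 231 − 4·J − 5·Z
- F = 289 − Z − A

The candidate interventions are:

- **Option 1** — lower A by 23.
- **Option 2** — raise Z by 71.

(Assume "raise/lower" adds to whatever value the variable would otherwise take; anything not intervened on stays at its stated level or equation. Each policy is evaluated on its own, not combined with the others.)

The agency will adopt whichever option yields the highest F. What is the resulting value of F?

Option 1 (A − 23):
  Y = 92
  J = 79
  Z = 264 − 4·92 + 6·79 = 370
  A = 231 − 4·79 − 5·370 (−23 from intervention) = -1958
  F = 289 − 370 − (-1958) = 1877
Option 2 (Z + 71):
  Y = 92
  J = 79
  Z = 264 − 4·92 + 6·79 (+71 from intervention) = 441
  A = 231 − 4·79 − 5·441 = -2290
  F = 289 − 441 − (-2290) = 2138
Comparing — Option 1: F=1877, Option 2: F=2138. Highest is 2138 (Option 2).

2138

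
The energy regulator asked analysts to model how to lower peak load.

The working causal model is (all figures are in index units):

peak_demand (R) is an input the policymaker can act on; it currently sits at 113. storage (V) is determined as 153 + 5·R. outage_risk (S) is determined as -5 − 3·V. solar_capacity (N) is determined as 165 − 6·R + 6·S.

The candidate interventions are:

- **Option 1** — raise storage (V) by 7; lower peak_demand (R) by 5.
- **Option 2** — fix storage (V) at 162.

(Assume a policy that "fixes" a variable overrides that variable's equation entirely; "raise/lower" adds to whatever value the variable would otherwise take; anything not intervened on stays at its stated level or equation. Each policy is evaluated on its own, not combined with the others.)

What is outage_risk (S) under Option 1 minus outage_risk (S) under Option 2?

-1614

Option 1 (V + 7, R − 5):
  R = 113 − 5 = 108
  V = 153 + 5·108 (+7 from intervention) = 700
  S = -5 − 3·700 = -2105
Option 2 (V := 162):
  R = 113
  V = 162
  S = -5 − 3·162 = -491
S: -2105 − (-491) = -1614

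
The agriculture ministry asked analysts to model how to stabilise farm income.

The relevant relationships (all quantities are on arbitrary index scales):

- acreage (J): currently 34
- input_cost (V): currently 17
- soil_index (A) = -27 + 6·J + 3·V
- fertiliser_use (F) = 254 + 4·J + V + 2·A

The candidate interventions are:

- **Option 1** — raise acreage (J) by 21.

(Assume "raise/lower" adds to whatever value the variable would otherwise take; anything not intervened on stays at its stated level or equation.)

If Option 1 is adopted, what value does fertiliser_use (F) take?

Option 1 (J + 21):
  J = 34 + 21 = 55
  V = 17
  A = -27 + 6·55 + 3·17 = 354
  F = 254 + 4·55 + 17 + 2·354 = 1199

1199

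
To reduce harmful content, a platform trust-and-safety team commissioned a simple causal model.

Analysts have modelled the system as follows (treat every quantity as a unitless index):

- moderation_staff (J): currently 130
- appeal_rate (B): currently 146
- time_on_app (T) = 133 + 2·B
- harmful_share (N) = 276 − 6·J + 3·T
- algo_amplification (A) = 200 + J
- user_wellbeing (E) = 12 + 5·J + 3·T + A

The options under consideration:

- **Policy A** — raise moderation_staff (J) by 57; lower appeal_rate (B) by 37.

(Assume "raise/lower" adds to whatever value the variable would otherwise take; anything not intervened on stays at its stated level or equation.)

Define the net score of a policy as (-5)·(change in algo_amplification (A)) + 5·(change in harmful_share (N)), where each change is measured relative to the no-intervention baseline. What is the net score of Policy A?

Baseline:
  J = 130
  B = 146
  T = 133 + 2·146 = 425
  N = 276 − 6·130 + 3·425 = 771
  A = 200 + 130 = 330
Policy A (J + 57, B − 37):
  J = 130 + 57 = 187
  B = 146 − 37 = 109
  T = 133 + 2·109 = 351
  N = 276 − 6·187 + 3·351 = 207
  A = 200 + 187 = 387
ΔA = 387 − 330 = 57; ΔN = 207 − 771 = -564
Score = (-5)·57 + 5·(-564) = -3105

-3105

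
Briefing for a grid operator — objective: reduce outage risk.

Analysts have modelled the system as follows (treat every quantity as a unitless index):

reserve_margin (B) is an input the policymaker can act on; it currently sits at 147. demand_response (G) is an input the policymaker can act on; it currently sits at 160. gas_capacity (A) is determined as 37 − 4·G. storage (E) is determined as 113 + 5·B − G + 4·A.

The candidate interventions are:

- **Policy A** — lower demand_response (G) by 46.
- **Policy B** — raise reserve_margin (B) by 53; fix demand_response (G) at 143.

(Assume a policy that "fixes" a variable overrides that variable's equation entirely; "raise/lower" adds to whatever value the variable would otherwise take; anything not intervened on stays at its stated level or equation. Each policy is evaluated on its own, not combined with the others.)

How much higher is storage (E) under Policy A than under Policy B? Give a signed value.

Policy A (G − 46):
  B = 147
  G = 160 − 46 = 114
  A = 37 − 4·114 = -419
  E = 113 + 5·147 − 114 + 4·(-419) = -942
Policy B (B + 53, G := 143):
  B = 147 + 53 = 200
  G = 143
  A = 37 − 4·143 = -535
  E = 113 + 5·200 − 143 + 4·(-535) = -1170
E: -942 − (-1170) = 228

228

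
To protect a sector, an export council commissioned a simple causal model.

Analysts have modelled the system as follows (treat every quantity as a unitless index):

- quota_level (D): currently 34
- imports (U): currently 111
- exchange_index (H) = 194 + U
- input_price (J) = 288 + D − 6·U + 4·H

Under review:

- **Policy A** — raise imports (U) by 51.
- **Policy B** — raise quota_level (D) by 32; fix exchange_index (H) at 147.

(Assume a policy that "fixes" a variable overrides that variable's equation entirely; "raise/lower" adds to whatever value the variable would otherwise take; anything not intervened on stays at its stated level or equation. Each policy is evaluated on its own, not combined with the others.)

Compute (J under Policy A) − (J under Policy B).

498

Policy A (U + 51):
  D = 34
  U = 111 + 51 = 162
  H = 194 + 162 = 356
  J = 288 + 34 − 6·162 + 4·356 = 774
Policy B (D + 32, H := 147):
  D = 34 + 32 = 66
  U = 111
  H = 147
  J = 288 + 66 − 6·111 + 4·147 = 276
J: 774 − 276 = 498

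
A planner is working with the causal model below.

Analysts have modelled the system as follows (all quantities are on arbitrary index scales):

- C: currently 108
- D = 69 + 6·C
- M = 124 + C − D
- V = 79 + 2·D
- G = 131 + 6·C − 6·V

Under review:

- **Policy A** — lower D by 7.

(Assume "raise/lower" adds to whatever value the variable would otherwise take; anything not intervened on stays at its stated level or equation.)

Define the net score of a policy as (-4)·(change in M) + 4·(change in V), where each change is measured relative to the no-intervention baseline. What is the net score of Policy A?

Baseline:
  C = 108
  D = 69 + 6·108 = 717
  M = 124 + 108 − 717 = -485
  V = 79 + 2·717 = 1513
Policy A (D − 7):
  C = 108
  D = 69 + 6·108 (−7 from intervention) = 710
  M = 124 + 108 − 710 = -478
  V = 79 + 2·710 = 1499
ΔM = -478 − (-485) = 7; ΔV = 1499 − 1513 = -14
Score = (-4)·7 + 4·(-14) = -84

-84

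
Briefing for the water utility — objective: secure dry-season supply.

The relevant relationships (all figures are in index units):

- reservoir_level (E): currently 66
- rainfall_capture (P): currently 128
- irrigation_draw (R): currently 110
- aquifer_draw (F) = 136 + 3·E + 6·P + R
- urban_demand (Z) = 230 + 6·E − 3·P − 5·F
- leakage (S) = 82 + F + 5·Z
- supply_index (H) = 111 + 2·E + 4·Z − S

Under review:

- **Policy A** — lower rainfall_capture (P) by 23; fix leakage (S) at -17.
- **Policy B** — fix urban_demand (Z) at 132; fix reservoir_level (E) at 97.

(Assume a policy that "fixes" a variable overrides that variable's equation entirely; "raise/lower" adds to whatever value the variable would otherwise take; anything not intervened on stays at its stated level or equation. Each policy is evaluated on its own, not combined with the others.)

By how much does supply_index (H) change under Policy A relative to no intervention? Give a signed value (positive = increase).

-24743

Baseline:
  E = 66
  P = 128
  R = 110
  F = 136 + 3·66 + 6·128 + 110 = 1212
  Z = 230 + 6·66 − 3·128 − 5·1212 = -5818
  S = 82 + 1212 + 5·(-5818) = -27796
  H = 111 + 2·66 + 4·(-5818) − (-27796) = 4767
Policy A (P − 23, S := -17):
  E = 66
  P = 128 − 23 = 105
  R = 110
  F = 136 + 3·66 + 6·105 + 110 = 1074
  Z = 230 + 6·66 − 3·105 − 5·1074 = -5059
  S = -17
  H = 111 + 2·66 + 4·(-5059) − (-17) = -19976
Change in H: -19976 − 4767 = -24743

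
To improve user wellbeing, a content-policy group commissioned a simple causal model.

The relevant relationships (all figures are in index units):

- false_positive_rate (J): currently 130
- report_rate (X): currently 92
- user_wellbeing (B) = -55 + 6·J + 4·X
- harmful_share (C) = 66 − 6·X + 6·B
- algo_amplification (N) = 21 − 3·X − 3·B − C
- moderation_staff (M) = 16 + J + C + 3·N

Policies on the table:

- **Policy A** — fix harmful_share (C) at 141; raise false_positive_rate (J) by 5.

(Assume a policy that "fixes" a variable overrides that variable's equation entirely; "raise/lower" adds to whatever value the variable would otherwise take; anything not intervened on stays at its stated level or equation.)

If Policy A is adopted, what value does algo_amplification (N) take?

-3765

Policy A (C := 141, J + 5):
  J = 130 + 5 = 135
  X = 92
  B = -55 + 6·135 + 4·92 = 1123
  C = 141
  N = 21 − 3·92 − 3·1123 − 141 = -3765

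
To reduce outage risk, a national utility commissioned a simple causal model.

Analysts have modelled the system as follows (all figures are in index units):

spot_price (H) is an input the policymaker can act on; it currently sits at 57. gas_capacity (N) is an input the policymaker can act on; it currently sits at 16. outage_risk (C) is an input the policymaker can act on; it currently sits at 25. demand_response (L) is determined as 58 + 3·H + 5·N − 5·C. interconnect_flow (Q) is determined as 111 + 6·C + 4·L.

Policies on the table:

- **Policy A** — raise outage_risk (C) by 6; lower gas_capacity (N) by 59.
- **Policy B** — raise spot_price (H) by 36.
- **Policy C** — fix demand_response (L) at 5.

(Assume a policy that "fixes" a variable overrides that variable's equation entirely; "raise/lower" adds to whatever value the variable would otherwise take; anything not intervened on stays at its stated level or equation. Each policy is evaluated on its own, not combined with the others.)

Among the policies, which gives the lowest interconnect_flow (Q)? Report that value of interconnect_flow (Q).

-267

Policy A (C + 6, N − 59):
  H = 57
  N = 16 − 59 = -43
  C = 25 + 6 = 31
  L = 58 + 3·57 + 5·(-43) − 5·31 = -141
  Q = 111 + 6·31 + 4·(-141) = -267
Policy B (H + 36):
  H = 57 + 36 = 93
  N = 16
  C = 25
  L = 58 + 3·93 + 5·16 − 5·25 = 292
  Q = 111 + 6·25 + 4·292 = 1429
Policy C (L := 5):
  H = 57
  N = 16
  C = 25
  L = 5
  Q = 111 + 6·25 + 4·5 = 281
Comparing — Policy A: Q=-267, Policy B: Q=1429, Policy C: Q=281. Lowest is -267 (Policy A).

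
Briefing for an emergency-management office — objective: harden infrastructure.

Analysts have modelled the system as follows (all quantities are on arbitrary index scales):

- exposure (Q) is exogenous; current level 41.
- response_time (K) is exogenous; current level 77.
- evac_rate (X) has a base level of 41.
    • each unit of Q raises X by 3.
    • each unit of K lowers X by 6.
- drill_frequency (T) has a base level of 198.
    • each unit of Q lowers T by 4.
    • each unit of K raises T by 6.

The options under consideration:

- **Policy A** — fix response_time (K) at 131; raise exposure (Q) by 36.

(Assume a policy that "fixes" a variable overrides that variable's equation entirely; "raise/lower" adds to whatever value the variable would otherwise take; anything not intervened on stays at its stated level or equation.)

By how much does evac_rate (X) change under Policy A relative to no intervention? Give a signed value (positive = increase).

Baseline:
  Q = 41
  K = 77
  X = 41 + 3·41 − 6·77 = -298
Policy A (K := 131, Q + 36):
  Q = 41 + 36 = 77
  K = 131
  X = 41 + 3·77 − 6·131 = -514
Change in X: -514 − (-298) = -216

-216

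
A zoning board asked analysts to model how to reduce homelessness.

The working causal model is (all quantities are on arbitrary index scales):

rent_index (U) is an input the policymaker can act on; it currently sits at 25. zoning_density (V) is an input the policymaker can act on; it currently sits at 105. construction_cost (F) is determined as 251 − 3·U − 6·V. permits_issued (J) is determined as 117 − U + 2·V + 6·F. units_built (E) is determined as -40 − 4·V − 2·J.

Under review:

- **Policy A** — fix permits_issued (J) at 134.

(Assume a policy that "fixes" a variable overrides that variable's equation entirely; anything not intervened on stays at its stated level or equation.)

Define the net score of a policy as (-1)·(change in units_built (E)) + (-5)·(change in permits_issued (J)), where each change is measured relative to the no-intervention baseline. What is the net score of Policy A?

Baseline:
  U = 25
  V = 105
  F = 251 − 3·25 − 6·105 = -454
  J = 117 − 25 + 2·105 + 6·(-454) = -2422
  E = -40 − 4·105 − 2·(-2422) = 4384
Policy A (J := 134):
  U = 25
  V = 105
  F = 251 − 3·25 − 6·105 = -454
  J = 134
  E = -40 − 4·105 − 2·134 = -728
ΔE = -728 − 4384 = -5112; ΔJ = 134 − (-2422) = 2556
Score = (-1)·(-5112) + (-5)·2556 = -7668

-7668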